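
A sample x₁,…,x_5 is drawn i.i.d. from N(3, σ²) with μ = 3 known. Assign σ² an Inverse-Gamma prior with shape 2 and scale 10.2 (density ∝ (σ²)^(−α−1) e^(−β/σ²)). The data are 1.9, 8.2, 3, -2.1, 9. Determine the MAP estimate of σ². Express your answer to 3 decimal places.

Sum of squared deviations about the known mean: SS = (1.9−3)² + (8.2−3)² + (3−3)² + (-2.1−3)² + (9−3)² = 90.26.
The Normal likelihood contributes (σ²)^(−n/2) exp(−SS/(2σ²)), so the posterior is Inverse-Gamma(α + n/2, β + SS/2) = Inverse-Gamma(4.5, 55.33).
The mode of Inverse-Gamma(a, b) is b/(a+1) = 55.33/5.5 ≈ 10.060.

σ̂²_MAP = 10.060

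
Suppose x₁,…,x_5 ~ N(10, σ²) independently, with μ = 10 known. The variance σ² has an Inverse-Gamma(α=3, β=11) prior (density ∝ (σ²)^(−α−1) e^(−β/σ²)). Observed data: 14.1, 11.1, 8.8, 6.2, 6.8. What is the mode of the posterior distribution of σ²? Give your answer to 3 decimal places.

σ̂²_MAP = 5.088

Sum of squared deviations about the known mean: SS = (14.1−10)² + (11.1−10)² + (8.8−10)² + (6.2−10)² + (6.8−10)² = 44.14.
The Normal likelihood contributes (σ²)^(−n/2) exp(−SS/(2σ²)), so the posterior is Inverse-Gamma(α + n/2, β + SS/2) = Inverse-Gamma(5.5, 33.07).
The mode of Inverse-Gamma(a, b) is b/(a+1) = 33.07/6.5 ≈ 5.088.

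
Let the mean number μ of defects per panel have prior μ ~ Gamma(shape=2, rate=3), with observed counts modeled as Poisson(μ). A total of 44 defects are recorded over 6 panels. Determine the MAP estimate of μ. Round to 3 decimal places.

μ̂_MAP = 5.000

Σxᵢ = 44, n = 6.
Posterior ∝ μe^(−3μ) · μ^44e^(−6μ) = μ^45e^(−9μ), i.e. Gamma(shape=46, rate=9).
The mode of a Gamma(a, b) with a ≥ 1 (shape–rate) is (a−1)/b = 45/9 ≈ 5.000.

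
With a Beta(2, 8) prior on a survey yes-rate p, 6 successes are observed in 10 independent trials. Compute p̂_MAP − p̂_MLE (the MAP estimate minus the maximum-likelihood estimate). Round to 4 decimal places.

Posterior is Beta(8, 12); MAP = (8−1)/(20−2) = 7/18 ≈ 0.38889.
MLE ignores the prior: p̂_MLE = k/n = 6/10 ≈ 0.60000.
Difference = 7/18 − 6/10 = -19/90 ≈ -0.2111.

MAP − MLE = -0.2111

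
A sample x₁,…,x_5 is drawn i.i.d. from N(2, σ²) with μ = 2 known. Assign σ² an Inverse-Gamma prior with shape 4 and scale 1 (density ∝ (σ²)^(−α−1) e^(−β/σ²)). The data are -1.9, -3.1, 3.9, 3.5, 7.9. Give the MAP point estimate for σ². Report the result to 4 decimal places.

Sum of squared deviations about the known mean: SS = (-1.9−2)² + (-3.1−2)² + (3.9−2)² + (3.5−2)² + (7.9−2)² = 81.89.
The Normal likelihood contributes (σ²)^(−n/2) exp(−SS/(2σ²)), so the posterior is Inverse-Gamma(α + n/2, β + SS/2) = Inverse-Gamma(6.5, 41.945).
The mode of Inverse-Gamma(a, b) is b/(a+1) = 41.945/7.5 ≈ 5.5927.

σ̂²_MAP = 5.5927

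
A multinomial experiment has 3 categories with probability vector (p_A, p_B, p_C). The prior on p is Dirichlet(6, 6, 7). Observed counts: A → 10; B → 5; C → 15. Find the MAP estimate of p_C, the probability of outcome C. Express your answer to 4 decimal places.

MAP estimate of p_C = 0.4565

The posterior is Dirichlet(αᵢ + nᵢ) = Dirichlet(16, 11, 22).
For a Dirichlet(a₁,…,a_K) with all aᵢ > 1, the mode has j-th component (aⱼ − 1)/(Σaᵢ − K).
Here Σaᵢ = 49 and K = 3, so p_C = (22 − 1)/(49 − 3) = 21/46 ≈ 0.4565.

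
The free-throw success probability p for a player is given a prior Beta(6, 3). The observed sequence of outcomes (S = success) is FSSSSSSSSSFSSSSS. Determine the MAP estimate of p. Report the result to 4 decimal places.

p̂_MAP = 0.8261

Prior: Beta(6, 3).
Data: 14 successes in 16 trials (from the sequence). The binomial likelihood contributes p^14(1−p)^2, so the posterior is Beta(6+14, 3+2) = Beta(20, 5).
For Beta(a, b) with a, b > 1 the mode is (a−1)/(a+b−2) = 19/23 ≈ 0.8261.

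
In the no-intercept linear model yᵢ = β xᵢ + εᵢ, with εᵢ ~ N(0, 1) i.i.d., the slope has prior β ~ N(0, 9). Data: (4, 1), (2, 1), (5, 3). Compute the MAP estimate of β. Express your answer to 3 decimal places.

log p(β | y) = −Σ(yᵢ − βxᵢ)²/(2·1) − β²/(2·9) + const.
Setting the derivative to zero: Σxᵢ(yᵢ − βxᵢ)/1 − β/9 = 0, so β = Σxᵢyᵢ / (Σxᵢ² + σ²/τ²).
Σxᵢyᵢ = 4·1 + 2·1 + 5·3 = 21; Σxᵢ² = 45; σ²/τ² = 1/9.
β̂_MAP = 21 / (45 + 1/9) = 21/(406/9) = 27/58 ≈ 0.466.

β̂_MAP = 0.466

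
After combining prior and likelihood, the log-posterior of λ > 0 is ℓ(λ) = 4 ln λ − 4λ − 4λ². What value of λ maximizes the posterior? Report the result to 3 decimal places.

λ̂_MAP = 0.500

ℓ'(λ) = 4/λ − 4 − 8λ. Setting this to zero and multiplying by λ: 8λ² + 4λ − 4 = 0.
λ = (−4 + √(4² + 4·8·4)) / (2·8) = (−4 + √144) / 16 = (−4 + 12)/16 = 1/2.
ℓ''(λ) = −4/λ² − 8 < 0, confirming a maximum.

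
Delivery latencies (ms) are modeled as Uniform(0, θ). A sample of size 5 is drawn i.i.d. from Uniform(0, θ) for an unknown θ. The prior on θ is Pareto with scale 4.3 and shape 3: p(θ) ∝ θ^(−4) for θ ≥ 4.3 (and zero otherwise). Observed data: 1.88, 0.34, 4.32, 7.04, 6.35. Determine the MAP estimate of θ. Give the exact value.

θ̂_MAP = 7.04

The Uniform(0, θ) likelihood is θ^(−n) for θ ≥ max(xᵢ), zero otherwise. Here max(xᵢ) = 7.04.
Posterior ∝ θ^(−4) · θ^(−5) = θ^(−9) on θ ≥ max(4.3, 7.04) = 7.04.
This density is strictly decreasing in θ, so the posterior mode lies at the lower boundary of the support.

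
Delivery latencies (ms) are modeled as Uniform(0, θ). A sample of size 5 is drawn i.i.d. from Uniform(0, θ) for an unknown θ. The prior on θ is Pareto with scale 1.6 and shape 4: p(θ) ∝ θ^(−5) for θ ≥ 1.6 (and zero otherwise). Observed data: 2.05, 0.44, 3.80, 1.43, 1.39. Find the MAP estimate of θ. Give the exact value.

The Uniform(0, θ) likelihood is θ^(−n) for θ ≥ max(xᵢ), zero otherwise. Here max(xᵢ) = 3.80.
Posterior ∝ θ^(−5) · θ^(−5) = θ^(−10) on θ ≥ max(1.6, 3.80) = 3.80.
This density is strictly decreasing in θ, so the posterior mode lies at the lower boundary of the support.

θ̂_MAP = 3.80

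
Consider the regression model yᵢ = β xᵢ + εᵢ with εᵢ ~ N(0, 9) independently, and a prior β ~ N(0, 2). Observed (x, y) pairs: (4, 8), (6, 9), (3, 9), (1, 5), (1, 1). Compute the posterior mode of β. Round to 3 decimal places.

log p(β | y) = −Σ(yᵢ − βxᵢ)²/(2·9) − β²/(2·2) + const.
Setting the derivative to zero: Σxᵢ(yᵢ − βxᵢ)/9 − β/2 = 0, so β = Σxᵢyᵢ / (Σxᵢ² + σ²/τ²).
Σxᵢyᵢ = 4·8 + 6·9 + 3·9 + 1·5 + 1·1 = 119; Σxᵢ² = 63; σ²/τ² = 4.5.
β̂_MAP = 119 / (63 + 4.5) = 119/67.5 ≈ 1.763.

β̂_MAP = 1.763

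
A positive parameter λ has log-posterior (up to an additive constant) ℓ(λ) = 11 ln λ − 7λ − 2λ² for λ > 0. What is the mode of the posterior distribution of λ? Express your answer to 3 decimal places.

λ̂_MAP = 1.000

ℓ'(λ) = 11/λ − 7 − 4λ. Setting this to zero and multiplying by λ: 4λ² + 7λ − 11 = 0.
λ = (−7 + √(7² + 4·4·11)) / (2·4) = (−7 + √225) / 8 = (−7 + 15)/8 = 1.
ℓ''(λ) = −11/λ² − 4 < 0, confirming a maximum.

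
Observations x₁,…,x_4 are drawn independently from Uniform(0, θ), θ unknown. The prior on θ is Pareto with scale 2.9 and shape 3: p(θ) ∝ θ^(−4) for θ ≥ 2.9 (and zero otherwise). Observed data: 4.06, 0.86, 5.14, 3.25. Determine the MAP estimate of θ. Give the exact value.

θ̂_MAP = 5.14

The Uniform(0, θ) likelihood is θ^(−n) for θ ≥ max(xᵢ), zero otherwise. Here max(xᵢ) = 5.14.
Posterior ∝ θ^(−4) · θ^(−4) = θ^(−8) on θ ≥ max(2.9, 5.14) = 5.14.
This density is strictly decreasing in θ, so the posterior mode lies at the lower boundary of the support.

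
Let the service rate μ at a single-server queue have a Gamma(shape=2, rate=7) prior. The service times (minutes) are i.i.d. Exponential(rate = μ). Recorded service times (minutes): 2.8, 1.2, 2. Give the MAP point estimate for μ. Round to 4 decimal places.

The Exponential(rate=μ) likelihood is ∝ μ^n e^(−μΣtᵢ). Here n = 3 and Σtᵢ = 2.8 + 1.2 + 2 = 6.
Posterior ∝ μe^(−7μ) · μ^3e^(−6μ) = μ^4e^(−13μ), i.e. Gamma(5, 13).
Mode = (a−1)/b = 4/13 ≈ 0.3077.

μ̂_MAP = 0.3077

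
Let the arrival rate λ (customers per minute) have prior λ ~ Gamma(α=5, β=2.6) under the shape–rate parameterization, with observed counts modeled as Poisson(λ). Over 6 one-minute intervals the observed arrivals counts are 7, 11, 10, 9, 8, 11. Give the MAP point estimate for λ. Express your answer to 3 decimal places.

λ̂_MAP = 6.977

Σxᵢ = 7+11+10+9+8+11 = 56, with n = 6.
Posterior ∝ λ^4e^(−2.6λ) · λ^56e^(−6λ) = λ^60e^(−8.6λ), i.e. Gamma(shape=61, rate=8.6).
The mode of a Gamma(a, b) with a ≥ 1 (shape–rate) is (a−1)/b = 60/8.6 ≈ 6.977.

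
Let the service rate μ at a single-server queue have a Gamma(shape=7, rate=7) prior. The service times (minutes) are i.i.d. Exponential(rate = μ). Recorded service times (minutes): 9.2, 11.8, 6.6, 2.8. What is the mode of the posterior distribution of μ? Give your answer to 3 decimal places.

μ̂_MAP = 0.267

The Exponential(rate=μ) likelihood is ∝ μ^n e^(−μΣtᵢ). Here n = 4 and Σtᵢ = 9.2 + 11.8 + 6.6 + 2.8 = 30.4.
Posterior ∝ μ^6e^(−7μ) · μ^4e^(−30.4μ) = μ^10e^(−37.4μ), i.e. Gamma(11, 37.4).
Mode = (a−1)/b = 10/37.4 ≈ 0.267.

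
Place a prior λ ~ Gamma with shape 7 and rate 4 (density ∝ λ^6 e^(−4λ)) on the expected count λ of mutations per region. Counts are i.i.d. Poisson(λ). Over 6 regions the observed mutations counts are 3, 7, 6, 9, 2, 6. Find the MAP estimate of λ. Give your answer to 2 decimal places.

Σxᵢ = 3+7+6+9+2+6 = 33, with n = 6.
Posterior ∝ λ^6e^(−4λ) · λ^33e^(−6λ) = λ^39e^(−10λ), i.e. Gamma(shape=40, rate=10).
The mode of a Gamma(a, b) with a ≥ 1 (shape–rate) is (a−1)/b = 39/10 ≈ 3.90.

λ̂_MAP = 3.90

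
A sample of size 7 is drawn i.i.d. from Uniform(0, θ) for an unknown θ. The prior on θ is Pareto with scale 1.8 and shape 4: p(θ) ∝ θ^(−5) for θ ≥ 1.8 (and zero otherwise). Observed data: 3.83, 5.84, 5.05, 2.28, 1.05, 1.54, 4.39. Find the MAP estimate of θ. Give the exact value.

θ̂_MAP = 5.84

The Uniform(0, θ) likelihood is θ^(−n) for θ ≥ max(xᵢ), zero otherwise. Here max(xᵢ) = 5.84.
Posterior ∝ θ^(−5) · θ^(−7) = θ^(−12) on θ ≥ max(1.8, 5.84) = 5.84.
This density is strictly decreasing in θ, so the posterior mode lies at the lower boundary of the support.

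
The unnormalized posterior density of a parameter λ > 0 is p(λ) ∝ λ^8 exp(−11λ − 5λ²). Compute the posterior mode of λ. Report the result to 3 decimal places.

λ̂_MAP = 0.500

ℓ'(λ) = 8/λ − 11 − 10λ. Setting this to zero and multiplying by λ: 10λ² + 11λ − 8 = 0.
λ = (−11 + √(11² + 4·10·8)) / (2·10) = (−11 + √441) / 20 = (−11 + 21)/20 = 1/2.
ℓ''(λ) = −8/λ² − 10 < 0, confirming a maximum.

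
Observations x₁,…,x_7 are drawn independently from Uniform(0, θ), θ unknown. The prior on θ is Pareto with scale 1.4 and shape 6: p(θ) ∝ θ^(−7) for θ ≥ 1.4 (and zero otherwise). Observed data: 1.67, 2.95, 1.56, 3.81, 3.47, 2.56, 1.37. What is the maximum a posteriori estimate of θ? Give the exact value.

The Uniform(0, θ) likelihood is θ^(−n) for θ ≥ max(xᵢ), zero otherwise. Here max(xᵢ) = 3.81.
Posterior ∝ θ^(−7) · θ^(−7) = θ^(−14) on θ ≥ max(1.4, 3.81) = 3.81.
This density is strictly decreasing in θ, so the posterior mode lies at the lower boundary of the support.

θ̂_MAP = 3.81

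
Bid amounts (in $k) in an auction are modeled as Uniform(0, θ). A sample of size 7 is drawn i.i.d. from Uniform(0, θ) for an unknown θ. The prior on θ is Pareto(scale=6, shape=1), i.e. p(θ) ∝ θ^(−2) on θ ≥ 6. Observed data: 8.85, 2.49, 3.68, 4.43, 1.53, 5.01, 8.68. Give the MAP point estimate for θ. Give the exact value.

The Uniform(0, θ) likelihood is θ^(−n) for θ ≥ max(xᵢ), zero otherwise. Here max(xᵢ) = 8.85.
Posterior ∝ θ^(−2) · θ^(−7) = θ^(−9) on θ ≥ max(6, 8.85) = 8.85.
This density is strictly decreasing in θ, so the posterior mode lies at the lower boundary of the support.

θ̂_MAP = 8.85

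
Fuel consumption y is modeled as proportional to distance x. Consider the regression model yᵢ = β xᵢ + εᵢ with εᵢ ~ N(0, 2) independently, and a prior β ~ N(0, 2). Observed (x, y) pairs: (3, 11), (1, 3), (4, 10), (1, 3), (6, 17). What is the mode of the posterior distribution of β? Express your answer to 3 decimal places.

log p(β | y) = −Σ(yᵢ − βxᵢ)²/(2·2) − β²/(2·2) + const.
Setting the derivative to zero: Σxᵢ(yᵢ − βxᵢ)/2 − β/2 = 0, so β = Σxᵢyᵢ / (Σxᵢ² + σ²/τ²).
Σxᵢyᵢ = 3·11 + 1·3 + 4·10 + 1·3 + 6·17 = 181; Σxᵢ² = 63; σ²/τ² = 1.
β̂_MAP = 181 / (63 + 1) = 181/64 ≈ 2.828.

β̂_MAP = 2.828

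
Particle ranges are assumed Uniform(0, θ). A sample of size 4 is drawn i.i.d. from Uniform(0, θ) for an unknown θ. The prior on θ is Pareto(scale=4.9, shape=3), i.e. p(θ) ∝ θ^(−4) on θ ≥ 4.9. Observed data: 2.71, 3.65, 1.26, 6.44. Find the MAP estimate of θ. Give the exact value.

The Uniform(0, θ) likelihood is θ^(−n) for θ ≥ max(xᵢ), zero otherwise. Here max(xᵢ) = 6.44.
Posterior ∝ θ^(−4) · θ^(−4) = θ^(−8) on θ ≥ max(4.9, 6.44) = 6.44.
This density is strictly decreasing in θ, so the posterior mode lies at the lower boundary of the support.

θ̂_MAP = 6.44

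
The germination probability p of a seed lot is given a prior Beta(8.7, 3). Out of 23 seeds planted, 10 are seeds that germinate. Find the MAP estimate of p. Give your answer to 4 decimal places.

p̂_MAP = 0.5413

Prior: Beta(8.7, 3).
Data: 10 successes in 23 trials. The binomial likelihood contributes p^10(1−p)^13, so the posterior is Beta(8.7+10, 3+13) = Beta(18.7, 16).
For Beta(a, b) with a, b > 1 the mode is (a−1)/(a+b−2) = 17.7/32.7 ≈ 0.5413.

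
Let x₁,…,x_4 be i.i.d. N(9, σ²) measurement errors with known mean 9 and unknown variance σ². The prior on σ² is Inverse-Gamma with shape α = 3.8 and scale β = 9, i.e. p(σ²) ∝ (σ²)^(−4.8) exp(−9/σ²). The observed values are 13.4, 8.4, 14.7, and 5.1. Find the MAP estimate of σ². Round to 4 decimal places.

Sum of squared deviations about the known mean: SS = (13.4−9)² + (8.4−9)² + (14.7−9)² + (5.1−9)² = 67.42.
The Normal likelihood contributes (σ²)^(−n/2) exp(−SS/(2σ²)), so the posterior is Inverse-Gamma(α + n/2, β + SS/2) = Inverse-Gamma(5.8, 42.71).
The mode of Inverse-Gamma(a, b) is b/(a+1) = 42.71/6.8 ≈ 6.2809.

σ̂²_MAP = 6.2809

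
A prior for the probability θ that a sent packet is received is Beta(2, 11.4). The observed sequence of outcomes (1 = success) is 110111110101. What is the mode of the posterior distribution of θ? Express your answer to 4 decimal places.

θ̂_MAP = 0.4274

Prior: Beta(2, 11.4).
Data: 9 successes in 12 trials (from the sequence). The binomial likelihood contributes θ^9(1−θ)^3, so the posterior is Beta(2+9, 11.4+3) = Beta(11, 14.4).
For Beta(a, b) with a, b > 1 the mode is (a−1)/(a+b−2) = 10/23.4 ≈ 0.4274.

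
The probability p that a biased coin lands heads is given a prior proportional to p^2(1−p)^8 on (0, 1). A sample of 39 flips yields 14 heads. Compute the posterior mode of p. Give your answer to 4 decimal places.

p̂_MAP = 0.3265

The prior density ∝ p^2(1−p)^8 is the kernel of Beta(3, 9).
Data: 14 successes in 39 trials. The binomial likelihood contributes p^14(1−p)^25, so the posterior is Beta(3+14, 9+25) = Beta(17, 34).
For Beta(a, b) with a, b > 1 the mode is (a−1)/(a+b−2) = 16/49 ≈ 0.3265.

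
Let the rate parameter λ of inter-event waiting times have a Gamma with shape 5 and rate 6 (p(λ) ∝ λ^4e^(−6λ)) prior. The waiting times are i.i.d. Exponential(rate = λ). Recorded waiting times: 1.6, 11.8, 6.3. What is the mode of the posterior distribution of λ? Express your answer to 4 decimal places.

λ̂_MAP = 0.2724

The Exponential(rate=λ) likelihood is ∝ λ^n e^(−λΣtᵢ). Here n = 3 and Σtᵢ = 1.6 + 11.8 + 6.3 = 19.7.
Posterior ∝ λ^4e^(−6λ) · λ^3e^(−19.7λ) = λ^7e^(−25.7λ), i.e. Gamma(8, 25.7).
Mode = (a−1)/b = 7/25.7 ≈ 0.2724.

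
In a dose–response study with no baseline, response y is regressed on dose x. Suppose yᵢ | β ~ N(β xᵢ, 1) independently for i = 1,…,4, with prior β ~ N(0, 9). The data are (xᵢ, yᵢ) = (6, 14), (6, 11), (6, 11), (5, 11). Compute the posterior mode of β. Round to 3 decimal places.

β̂_MAP = 2.036

log p(β | y) = −Σ(yᵢ − βxᵢ)²/(2·1) − β²/(2·9) + const.
Setting the derivative to zero: Σxᵢ(yᵢ − βxᵢ)/1 − β/9 = 0, so β = Σxᵢyᵢ / (Σxᵢ² + σ²/τ²).
Σxᵢyᵢ = 6·14 + 6·11 + 6·11 + 5·11 = 271; Σxᵢ² = 133; σ²/τ² = 1/9.
β̂_MAP = 271 / (133 + 1/9) = 271/(1198/9) = 2439/1198 ≈ 2.036.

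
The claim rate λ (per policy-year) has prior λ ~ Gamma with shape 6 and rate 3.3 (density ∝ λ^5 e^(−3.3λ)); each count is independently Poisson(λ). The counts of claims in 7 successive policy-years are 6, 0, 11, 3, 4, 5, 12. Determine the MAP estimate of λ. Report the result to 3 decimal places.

Σxᵢ = 6+0+11+3+4+5+12 = 41, with n = 7.
Posterior ∝ λ^5e^(−3.3λ) · λ^41e^(−7λ) = λ^46e^(−10.3λ), i.e. Gamma(shape=47, rate=10.3).
The mode of a Gamma(a, b) with a ≥ 1 (shape–rate) is (a−1)/b = 46/10.3 ≈ 4.466.

λ̂_MAP = 4.466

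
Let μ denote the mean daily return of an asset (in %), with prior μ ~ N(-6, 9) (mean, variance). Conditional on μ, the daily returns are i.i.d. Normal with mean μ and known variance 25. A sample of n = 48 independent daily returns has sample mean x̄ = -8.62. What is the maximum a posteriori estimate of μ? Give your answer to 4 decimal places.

μ̂_MAP = -8.4767

n = 48, x̄ = -8.62.
For a Normal prior and Normal likelihood with known variance, the posterior is Normal; its mode equals its mean, the precision-weighted average.
Prior precision 1/σ₀² = 1/9; data precision n/σ² = 48/25 = 1.92.
μ̂ = ((1/9)·(-6) + 1.92·(-8.62)) / (1/9 + 1.92) = (-32282/1875)/(457/225) = -96846/11425 ≈ -8.4767.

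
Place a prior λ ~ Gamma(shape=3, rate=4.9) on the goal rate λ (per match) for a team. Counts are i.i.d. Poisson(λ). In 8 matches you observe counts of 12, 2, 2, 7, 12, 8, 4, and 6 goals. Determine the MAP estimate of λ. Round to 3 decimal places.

λ̂_MAP = 4.264

Σxᵢ = 12+2+2+7+12+8+4+6 = 53, with n = 8.
Posterior ∝ λ^2e^(−4.9λ) · λ^53e^(−8λ) = λ^55e^(−12.9λ), i.e. Gamma(shape=56, rate=12.9).
The mode of a Gamma(a, b) with a ≥ 1 (shape–rate) is (a−1)/b = 55/12.9 ≈ 4.264.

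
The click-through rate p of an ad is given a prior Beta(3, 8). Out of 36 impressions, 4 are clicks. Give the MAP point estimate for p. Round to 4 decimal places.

p̂_MAP = 0.1333

Prior: Beta(3, 8).
Data: 4 successes in 36 trials. The binomial likelihood contributes p^4(1−p)^32, so the posterior is Beta(3+4, 8+32) = Beta(7, 40).
For Beta(a, b) with a, b > 1 the mode is (a−1)/(a+b−2) = 6/45 ≈ 0.1333.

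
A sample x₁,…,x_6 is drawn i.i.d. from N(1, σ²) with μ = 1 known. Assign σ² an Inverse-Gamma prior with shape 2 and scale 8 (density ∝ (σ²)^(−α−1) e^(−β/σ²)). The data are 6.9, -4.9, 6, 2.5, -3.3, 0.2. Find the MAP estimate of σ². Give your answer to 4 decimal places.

σ̂²_MAP = 11.0000

Sum of squared deviations about the known mean: SS = (6.9−1)² + (-4.9−1)² + (6−1)² + (2.5−1)² + (-3.3−1)² + (0.2−1)² = 116.
The Normal likelihood contributes (σ²)^(−n/2) exp(−SS/(2σ²)), so the posterior is Inverse-Gamma(α + n/2, β + SS/2) = Inverse-Gamma(5, 66).
The mode of Inverse-Gamma(a, b) is b/(a+1) = 66/6 ≈ 11.0000.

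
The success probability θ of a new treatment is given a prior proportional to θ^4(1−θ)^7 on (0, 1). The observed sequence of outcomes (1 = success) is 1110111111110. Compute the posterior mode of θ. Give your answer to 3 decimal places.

The prior density ∝ θ^4(1−θ)^7 is the kernel of Beta(5, 8).
Data: 11 successes in 13 trials (from the sequence). The binomial likelihood contributes θ^11(1−θ)^2, so the posterior is Beta(5+11, 8+2) = Beta(16, 10).
For Beta(a, b) with a, b > 1 the mode is (a−1)/(a+b−2) = 15/24 ≈ 0.625.

θ̂_MAP = 0.625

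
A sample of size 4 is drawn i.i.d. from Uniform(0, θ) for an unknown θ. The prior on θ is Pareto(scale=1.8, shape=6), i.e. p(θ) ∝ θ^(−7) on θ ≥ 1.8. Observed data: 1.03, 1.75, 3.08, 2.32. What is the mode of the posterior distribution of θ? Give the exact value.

The Uniform(0, θ) likelihood is θ^(−n) for θ ≥ max(xᵢ), zero otherwise. Here max(xᵢ) = 3.08.
Posterior ∝ θ^(−7) · θ^(−4) = θ^(−11) on θ ≥ max(1.8, 3.08) = 3.08.
This density is strictly decreasing in θ, so the posterior mode lies at the lower boundary of the support.

θ̂_MAP = 3.08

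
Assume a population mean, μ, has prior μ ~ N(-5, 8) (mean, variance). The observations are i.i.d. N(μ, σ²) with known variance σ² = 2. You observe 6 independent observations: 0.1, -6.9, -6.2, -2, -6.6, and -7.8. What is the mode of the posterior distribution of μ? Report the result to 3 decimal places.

μ̂_MAP = -4.904

n = 6; x̄ = (0.1 + (-6.9) + (-6.2) + (-2) + (-6.6) + (-7.8))/6 = -29.4/6 = -4.9.
For a Normal prior and Normal likelihood with known variance, the posterior is Normal; its mode equals its mean, the precision-weighted average.
Prior precision 1/σ₀² = 1/8 = 0.125; data precision n/σ² = 6/2 = 3.
μ̂ = (0.125·(-5) + 3·(-4.9)) / (0.125 + 3) = (-15.325)/3.125 = -4.904.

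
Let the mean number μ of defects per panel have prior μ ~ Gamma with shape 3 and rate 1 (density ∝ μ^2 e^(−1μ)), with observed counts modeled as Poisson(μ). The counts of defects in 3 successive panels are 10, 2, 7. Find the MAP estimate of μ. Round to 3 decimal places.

Σxᵢ = 10+2+7 = 19, with n = 3.
Posterior ∝ μ^2e^(−1μ) · μ^19e^(−3μ) = μ^21e^(−4μ), i.e. Gamma(shape=22, rate=4).
The mode of a Gamma(a, b) with a ≥ 1 (shape–rate) is (a−1)/b = 21/4 ≈ 5.250.

μ̂_MAP = 5.250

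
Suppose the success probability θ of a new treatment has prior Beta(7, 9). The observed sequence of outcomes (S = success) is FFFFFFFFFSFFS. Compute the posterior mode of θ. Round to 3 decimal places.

Prior: Beta(7, 9).
Data: 2 successes in 13 trials (from the sequence). The binomial likelihood contributes θ^2(1−θ)^11, so the posterior is Beta(7+2, 9+11) = Beta(9, 20).
For Beta(a, b) with a, b > 1 the mode is (a−1)/(a+b−2) = 8/27 ≈ 0.296.

θ̂_MAP = 0.296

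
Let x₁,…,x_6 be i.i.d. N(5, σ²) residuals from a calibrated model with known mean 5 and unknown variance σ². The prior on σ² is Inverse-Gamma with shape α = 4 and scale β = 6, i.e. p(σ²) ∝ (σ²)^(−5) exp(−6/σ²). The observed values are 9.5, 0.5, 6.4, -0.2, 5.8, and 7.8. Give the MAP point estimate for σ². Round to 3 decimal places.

Sum of squared deviations about the known mean: SS = (9.5−5)² + (0.5−5)² + (6.4−5)² + (-0.2−5)² + (5.8−5)² + (7.8−5)² = 77.98.
The Normal likelihood contributes (σ²)^(−n/2) exp(−SS/(2σ²)), so the posterior is Inverse-Gamma(α + n/2, β + SS/2) = Inverse-Gamma(7, 44.99).
The mode of Inverse-Gamma(a, b) is b/(a+1) = 44.99/8 ≈ 5.624.

σ̂²_MAP = 5.624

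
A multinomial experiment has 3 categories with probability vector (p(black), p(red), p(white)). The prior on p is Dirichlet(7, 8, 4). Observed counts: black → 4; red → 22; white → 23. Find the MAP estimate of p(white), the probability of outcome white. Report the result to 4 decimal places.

MAP estimate of p(white) = 0.4000

The posterior is Dirichlet(αᵢ + nᵢ) = Dirichlet(11, 30, 27).
For a Dirichlet(a₁,…,a_K) with all aᵢ > 1, the mode has j-th component (aⱼ − 1)/(Σaᵢ − K).
Here Σaᵢ = 68 and K = 3, so p(white) = (27 − 1)/(68 − 3) = 26/65 ≈ 0.4000.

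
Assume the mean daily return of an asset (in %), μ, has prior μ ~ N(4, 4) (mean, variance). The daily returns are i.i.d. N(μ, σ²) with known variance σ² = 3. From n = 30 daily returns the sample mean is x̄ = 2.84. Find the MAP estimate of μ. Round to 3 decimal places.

μ̂_MAP = 2.868

n = 30, x̄ = 2.84.
For a Normal prior and Normal likelihood with known variance, the posterior is Normal; its mode equals its mean, the precision-weighted average.
Prior precision 1/σ₀² = 1/4 = 0.25; data precision n/σ² = 30/3 = 10.
μ̂ = (0.25·4 + 10·2.84) / (0.25 + 10) = 29.4/10.25 = 588/205 ≈ 2.868.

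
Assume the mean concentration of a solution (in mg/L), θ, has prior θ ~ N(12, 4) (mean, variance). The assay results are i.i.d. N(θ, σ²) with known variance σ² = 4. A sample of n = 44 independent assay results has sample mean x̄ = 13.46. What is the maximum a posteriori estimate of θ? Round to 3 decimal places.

n = 44, x̄ = 13.46.
For a Normal prior and Normal likelihood with known variance, the posterior is Normal; its mode equals its mean, the precision-weighted average.
Prior precision 1/σ₀² = 1/4 = 0.25; data precision n/σ² = 44/4 = 11.
θ̂ = (0.25·12 + 11·13.46) / (0.25 + 11) = 151.06/11.25 = 15106/1125 ≈ 13.428.

θ̂_MAP = 13.428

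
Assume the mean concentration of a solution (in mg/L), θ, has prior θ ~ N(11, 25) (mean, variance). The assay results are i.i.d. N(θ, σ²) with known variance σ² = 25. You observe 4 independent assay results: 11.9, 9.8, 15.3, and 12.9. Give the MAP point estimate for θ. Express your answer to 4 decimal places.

θ̂_MAP = 12.1800

n = 4; x̄ = (11.9 + 9.8 + 15.3 + 12.9)/4 = 49.9/4 = 12.475.
For a Normal prior and Normal likelihood with known variance, the posterior is Normal; its mode equals its mean, the precision-weighted average.
Prior precision 1/σ₀² = 1/25 = 0.04; data precision n/σ² = 4/25 = 0.16.
θ̂ = (0.04·11 + 0.16·12.475) / (0.04 + 0.16) = 2.436/0.2 = 12.1800.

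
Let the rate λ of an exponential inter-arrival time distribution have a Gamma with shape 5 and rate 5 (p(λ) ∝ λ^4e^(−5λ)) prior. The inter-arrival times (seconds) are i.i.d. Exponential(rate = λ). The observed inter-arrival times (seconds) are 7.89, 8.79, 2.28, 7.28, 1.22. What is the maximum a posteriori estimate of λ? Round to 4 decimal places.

λ̂_MAP = 0.2773

The Exponential(rate=λ) likelihood is ∝ λ^n e^(−λΣtᵢ). Here n = 5 and Σtᵢ = 7.89 + 8.79 + 2.28 + 7.28 + 1.22 = 27.46.
Posterior ∝ λ^4e^(−5λ) · λ^5e^(−27.46λ) = λ^9e^(−32.46λ), i.e. Gamma(10, 32.46).
Mode = (a−1)/b = 9/32.46 ≈ 0.2773.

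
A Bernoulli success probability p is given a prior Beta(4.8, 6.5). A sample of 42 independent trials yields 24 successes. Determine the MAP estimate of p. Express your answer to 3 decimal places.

Prior: Beta(4.8, 6.5).
Data: 24 successes in 42 trials. The binomial likelihood contributes p^24(1−p)^18, so the posterior is Beta(4.8+24, 6.5+18) = Beta(28.8, 24.5).
For Beta(a, b) with a, b > 1 the mode is (a−1)/(a+b−2) = 27.8/51.3 ≈ 0.542.

p̂_MAP = 0.542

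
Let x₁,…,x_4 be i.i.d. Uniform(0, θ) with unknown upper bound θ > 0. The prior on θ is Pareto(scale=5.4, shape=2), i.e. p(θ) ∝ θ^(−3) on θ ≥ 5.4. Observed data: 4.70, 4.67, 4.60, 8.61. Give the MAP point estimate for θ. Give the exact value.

The Uniform(0, θ) likelihood is θ^(−n) for θ ≥ max(xᵢ), zero otherwise. Here max(xᵢ) = 8.61.
Posterior ∝ θ^(−3) · θ^(−4) = θ^(−7) on θ ≥ max(5.4, 8.61) = 8.61.
This density is strictly decreasing in θ, so the posterior mode lies at the lower boundary of the support.

θ̂_MAP = 8.61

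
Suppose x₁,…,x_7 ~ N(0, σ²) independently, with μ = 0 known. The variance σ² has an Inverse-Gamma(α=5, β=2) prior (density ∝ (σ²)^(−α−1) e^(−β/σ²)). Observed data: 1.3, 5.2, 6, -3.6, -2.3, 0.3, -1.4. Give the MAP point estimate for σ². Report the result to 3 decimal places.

Sum of squared deviations about the known mean: SS = (1.3−0)² + (5.2−0)² + (6−0)² + (-3.6−0)² + (-2.3−0)² + (0.3−0)² + (-1.4−0)² = 85.03.
The Normal likelihood contributes (σ²)^(−n/2) exp(−SS/(2σ²)), so the posterior is Inverse-Gamma(α + n/2, β + SS/2) = Inverse-Gamma(8.5, 44.515).
The mode of Inverse-Gamma(a, b) is b/(a+1) = 44.515/9.5 ≈ 4.686.

σ̂²_MAP = 4.686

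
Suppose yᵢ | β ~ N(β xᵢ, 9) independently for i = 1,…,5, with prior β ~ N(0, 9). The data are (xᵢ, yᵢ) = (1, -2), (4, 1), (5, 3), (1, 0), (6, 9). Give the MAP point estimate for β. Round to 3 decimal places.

log p(β | y) = −Σ(yᵢ − βxᵢ)²/(2·9) − β²/(2·9) + const.
Setting the derivative to zero: Σxᵢ(yᵢ − βxᵢ)/9 − β/9 = 0, so β = Σxᵢyᵢ / (Σxᵢ² + σ²/τ²).
Σxᵢyᵢ = 1·(-2) + 4·1 + 5·3 + 1·0 + 6·9 = 71; Σxᵢ² = 79; σ²/τ² = 1.
β̂_MAP = 71 / (79 + 1) = 71/80 ≈ 0.888.

β̂_MAP = 0.888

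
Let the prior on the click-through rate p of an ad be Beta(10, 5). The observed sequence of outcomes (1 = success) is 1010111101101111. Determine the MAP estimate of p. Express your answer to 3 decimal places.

Prior: Beta(10, 5).
Data: 12 successes in 16 trials (from the sequence). The binomial likelihood contributes p^12(1−p)^4, so the posterior is Beta(10+12, 5+4) = Beta(22, 9).
For Beta(a, b) with a, b > 1 the mode is (a−1)/(a+b−2) = 21/29 ≈ 0.724.

p̂_MAP = 0.724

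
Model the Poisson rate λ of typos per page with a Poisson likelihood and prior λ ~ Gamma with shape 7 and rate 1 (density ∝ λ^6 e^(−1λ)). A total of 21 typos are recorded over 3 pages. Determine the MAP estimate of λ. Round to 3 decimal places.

λ̂_MAP = 6.750

Σxᵢ = 21, n = 3.
Posterior ∝ λ^6e^(−1λ) · λ^21e^(−3λ) = λ^27e^(−4λ), i.e. Gamma(shape=28, rate=4).
The mode of a Gamma(a, b) with a ≥ 1 (shape–rate) is (a−1)/b = 27/4 ≈ 6.750.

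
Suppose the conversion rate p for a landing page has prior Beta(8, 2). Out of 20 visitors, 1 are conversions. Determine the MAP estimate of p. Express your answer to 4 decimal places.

p̂_MAP = 0.2857

Prior: Beta(8, 2).
Data: 1 success in 20 trials. The binomial likelihood contributes p(1−p)^19, so the posterior is Beta(8+1, 2+19) = Beta(9, 21).
For Beta(a, b) with a, b > 1 the mode is (a−1)/(a+b−2) = 8/28 ≈ 0.2857.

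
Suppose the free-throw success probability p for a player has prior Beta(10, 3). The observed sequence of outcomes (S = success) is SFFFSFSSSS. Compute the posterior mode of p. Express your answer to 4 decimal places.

p̂_MAP = 0.7143

Prior: Beta(10, 3).
Data: 6 successes in 10 trials (from the sequence). The binomial likelihood contributes p^6(1−p)^4, so the posterior is Beta(10+6, 3+4) = Beta(16, 7).
For Beta(a, b) with a, b > 1 the mode is (a−1)/(a+b−2) = 15/21 ≈ 0.7143.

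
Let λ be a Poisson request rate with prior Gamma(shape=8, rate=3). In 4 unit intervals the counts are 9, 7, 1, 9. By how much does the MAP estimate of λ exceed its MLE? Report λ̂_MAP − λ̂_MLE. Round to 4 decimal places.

Σxᵢ = 26. Posterior is Gamma(34, 7); MAP = (34−1)/7 = 33/7 ≈ 4.71429.
MLE = x̄ = 26/4 ≈ 6.50000.
Difference = 33/7 − 26/4 = -25/14 ≈ -1.7857.

MAP − MLE = -1.7857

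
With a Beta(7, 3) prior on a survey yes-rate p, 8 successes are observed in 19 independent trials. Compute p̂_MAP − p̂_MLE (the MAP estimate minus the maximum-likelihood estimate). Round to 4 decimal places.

MAP − MLE = 0.0975

Posterior is Beta(15, 14); MAP = (15−1)/(29−2) = 14/27 ≈ 0.51852.
MLE ignores the prior: p̂_MLE = k/n = 8/19 ≈ 0.42105.
Difference = 14/27 − 8/19 = 50/513 ≈ 0.0975.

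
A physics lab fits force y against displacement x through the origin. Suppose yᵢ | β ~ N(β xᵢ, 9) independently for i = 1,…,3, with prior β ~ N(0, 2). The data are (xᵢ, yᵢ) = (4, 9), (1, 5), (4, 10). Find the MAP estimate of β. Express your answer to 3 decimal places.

β̂_MAP = 2.160

log p(β | y) = −Σ(yᵢ − βxᵢ)²/(2·9) − β²/(2·2) + const.
Setting the derivative to zero: Σxᵢ(yᵢ − βxᵢ)/9 − β/2 = 0, so β = Σxᵢyᵢ / (Σxᵢ² + σ²/τ²).
Σxᵢyᵢ = 4·9 + 1·5 + 4·10 = 81; Σxᵢ² = 33; σ²/τ² = 4.5.
β̂_MAP = 81 / (33 + 4.5) = 81/37.5 ≈ 2.160.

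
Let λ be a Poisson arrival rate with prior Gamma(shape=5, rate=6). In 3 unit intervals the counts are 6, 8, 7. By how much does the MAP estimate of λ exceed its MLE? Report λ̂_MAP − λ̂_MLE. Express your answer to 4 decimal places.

Σxᵢ = 21. Posterior is Gamma(26, 9); MAP = (26−1)/9 = 25/9 ≈ 2.77778.
MLE = x̄ = 21/3 ≈ 7.00000.
Difference = 25/9 − 21/3 = -38/9 ≈ -4.2222.

MAP − MLE = -4.2222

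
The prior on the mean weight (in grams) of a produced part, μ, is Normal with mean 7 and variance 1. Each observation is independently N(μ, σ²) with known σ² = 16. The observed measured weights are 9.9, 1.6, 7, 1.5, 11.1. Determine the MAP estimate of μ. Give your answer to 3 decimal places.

n = 5; x̄ = (9.9 + 1.6 + 7 + 1.5 + 11.1)/5 = 31.1/5 = 6.22.
For a Normal prior and Normal likelihood with known variance, the posterior is Normal; its mode equals its mean, the precision-weighted average.
Prior precision 1/σ₀² = 1/1 = 1; data precision n/σ² = 5/16 = 0.3125.
μ̂ = (1·7 + 0.3125·6.22) / (1 + 0.3125) = 8.94375/1.3125 = 477/70 ≈ 6.814.

μ̂_MAP = 6.814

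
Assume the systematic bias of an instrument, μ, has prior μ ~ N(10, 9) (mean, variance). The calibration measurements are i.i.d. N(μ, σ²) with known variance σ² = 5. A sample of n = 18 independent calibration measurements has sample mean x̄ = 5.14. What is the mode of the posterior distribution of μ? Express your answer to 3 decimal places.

n = 18, x̄ = 5.14.
For a Normal prior and Normal likelihood with known variance, the posterior is Normal; its mode equals its mean, the precision-weighted average.
Prior precision 1/σ₀² = 1/9; data precision n/σ² = 18/5 = 3.6.
μ̂ = ((1/9)·10 + 3.6·5.14) / (1/9 + 3.6) = (22067/1125)/(167/45) = 22067/4175 ≈ 5.286.

μ̂_MAP = 5.286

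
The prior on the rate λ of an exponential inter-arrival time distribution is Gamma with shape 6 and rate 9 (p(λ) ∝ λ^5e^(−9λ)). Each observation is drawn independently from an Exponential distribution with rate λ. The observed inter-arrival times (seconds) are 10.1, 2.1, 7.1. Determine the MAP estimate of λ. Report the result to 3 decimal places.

The Exponential(rate=λ) likelihood is ∝ λ^n e^(−λΣtᵢ). Here n = 3 and Σtᵢ = 10.1 + 2.1 + 7.1 = 19.3.
Posterior ∝ λ^5e^(−9λ) · λ^3e^(−19.3λ) = λ^8e^(−28.3λ), i.e. Gamma(9, 28.3).
Mode = (a−1)/b = 8/28.3 ≈ 0.283.

λ̂_MAP = 0.283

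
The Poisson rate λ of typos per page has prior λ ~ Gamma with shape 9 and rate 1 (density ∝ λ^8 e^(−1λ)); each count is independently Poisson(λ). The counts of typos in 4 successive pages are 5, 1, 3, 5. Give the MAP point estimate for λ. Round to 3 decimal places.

λ̂_MAP = 4.400

Σxᵢ = 5+1+3+5 = 14, with n = 4.
Posterior ∝ λ^8e^(−1λ) · λ^14e^(−4λ) = λ^22e^(−5λ), i.e. Gamma(shape=23, rate=5).
The mode of a Gamma(a, b) with a ≥ 1 (shape–rate) is (a−1)/b = 22/5 ≈ 4.400.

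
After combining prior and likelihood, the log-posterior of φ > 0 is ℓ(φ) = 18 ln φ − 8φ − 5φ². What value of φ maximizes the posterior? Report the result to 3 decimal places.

φ̂_MAP = 1.000

ℓ'(φ) = 18/φ − 8 − 10φ. Setting this to zero and multiplying by φ: 10φ² + 8φ − 18 = 0.
φ = (−8 + √(8² + 4·10·18)) / (2·10) = (−8 + √784) / 20 = (−8 + 28)/20 = 1.
ℓ''(φ) = −18/φ² − 10 < 0, confirming a maximum.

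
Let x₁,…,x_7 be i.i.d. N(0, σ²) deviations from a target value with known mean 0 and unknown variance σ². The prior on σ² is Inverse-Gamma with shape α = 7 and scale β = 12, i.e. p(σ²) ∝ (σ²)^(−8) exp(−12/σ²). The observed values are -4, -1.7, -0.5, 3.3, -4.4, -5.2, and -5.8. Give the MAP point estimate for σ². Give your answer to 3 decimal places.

Sum of squared deviations about the known mean: SS = (-4−0)² + (-1.7−0)² + (-0.5−0)² + (3.3−0)² + (-4.4−0)² + (-5.2−0)² + (-5.8−0)² = 110.07.
The Normal likelihood contributes (σ²)^(−n/2) exp(−SS/(2σ²)), so the posterior is Inverse-Gamma(α + n/2, β + SS/2) = Inverse-Gamma(10.5, 67.035).
The mode of Inverse-Gamma(a, b) is b/(a+1) = 67.035/11.5 ≈ 5.829.

σ̂²_MAP = 5.829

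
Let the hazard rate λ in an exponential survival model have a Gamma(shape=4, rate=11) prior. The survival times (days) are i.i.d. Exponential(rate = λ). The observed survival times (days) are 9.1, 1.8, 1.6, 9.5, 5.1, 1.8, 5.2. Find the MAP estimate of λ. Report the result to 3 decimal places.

λ̂_MAP = 0.222

The Exponential(rate=λ) likelihood is ∝ λ^n e^(−λΣtᵢ). Here n = 7 and Σtᵢ = 9.1 + 1.8 + 1.6 + 9.5 + 5.1 + 1.8 + 5.2 = 34.1.
Posterior ∝ λ^3e^(−11λ) · λ^7e^(−34.1λ) = λ^10e^(−45.1λ), i.e. Gamma(11, 45.1).
Mode = (a−1)/b = 10/45.1 ≈ 0.222.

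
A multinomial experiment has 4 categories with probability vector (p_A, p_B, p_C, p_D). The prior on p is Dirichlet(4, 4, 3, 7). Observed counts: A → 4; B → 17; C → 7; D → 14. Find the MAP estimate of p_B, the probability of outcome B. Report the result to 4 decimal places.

The posterior is Dirichlet(αᵢ + nᵢ) = Dirichlet(8, 21, 10, 21).
For a Dirichlet(a₁,…,a_K) with all aᵢ > 1, the mode has j-th component (aⱼ − 1)/(Σaᵢ − K).
Here Σaᵢ = 60 and K = 4, so p_B = (21 − 1)/(60 − 4) = 20/56 ≈ 0.3571.

MAP estimate of p_B = 0.3571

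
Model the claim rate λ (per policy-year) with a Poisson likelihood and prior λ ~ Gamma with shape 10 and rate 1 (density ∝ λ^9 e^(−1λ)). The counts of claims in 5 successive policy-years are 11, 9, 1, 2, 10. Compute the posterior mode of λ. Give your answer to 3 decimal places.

Σxᵢ = 11+9+1+2+10 = 33, with n = 5.
Posterior ∝ λ^9e^(−1λ) · λ^33e^(−5λ) = λ^42e^(−6λ), i.e. Gamma(shape=43, rate=6).
The mode of a Gamma(a, b) with a ≥ 1 (shape–rate) is (a−1)/b = 42/6 ≈ 7.000.

λ̂_MAP = 7.000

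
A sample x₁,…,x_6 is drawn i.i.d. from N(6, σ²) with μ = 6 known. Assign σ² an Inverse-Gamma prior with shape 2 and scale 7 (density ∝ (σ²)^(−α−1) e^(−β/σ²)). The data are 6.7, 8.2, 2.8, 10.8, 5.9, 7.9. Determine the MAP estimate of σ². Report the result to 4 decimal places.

Sum of squared deviations about the known mean: SS = (6.7−6)² + (8.2−6)² + (2.8−6)² + (10.8−6)² + (5.9−6)² + (7.9−6)² = 42.23.
The Normal likelihood contributes (σ²)^(−n/2) exp(−SS/(2σ²)), so the posterior is Inverse-Gamma(α + n/2, β + SS/2) = Inverse-Gamma(5, 28.115).
The mode of Inverse-Gamma(a, b) is b/(a+1) = 28.115/6 ≈ 4.6858.

σ̂²_MAP = 4.6858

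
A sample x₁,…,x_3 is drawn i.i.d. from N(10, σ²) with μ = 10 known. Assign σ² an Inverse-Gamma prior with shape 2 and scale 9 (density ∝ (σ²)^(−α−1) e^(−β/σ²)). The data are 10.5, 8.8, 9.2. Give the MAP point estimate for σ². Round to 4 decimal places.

σ̂²_MAP = 2.2589

Sum of squared deviations about the known mean: SS = (10.5−10)² + (8.8−10)² + (9.2−10)² = 2.33.
The Normal likelihood contributes (σ²)^(−n/2) exp(−SS/(2σ²)), so the posterior is Inverse-Gamma(α + n/2, β + SS/2) = Inverse-Gamma(3.5, 10.165).
The mode of Inverse-Gamma(a, b) is b/(a+1) = 10.165/4.5 ≈ 2.2589.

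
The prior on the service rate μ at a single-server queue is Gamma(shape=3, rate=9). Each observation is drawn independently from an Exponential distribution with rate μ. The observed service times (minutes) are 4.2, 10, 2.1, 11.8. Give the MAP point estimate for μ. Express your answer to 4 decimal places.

μ̂_MAP = 0.1617

The Exponential(rate=μ) likelihood is ∝ μ^n e^(−μΣtᵢ). Here n = 4 and Σtᵢ = 4.2 + 10 + 2.1 + 11.8 = 28.1.
Posterior ∝ μ^2e^(−9μ) · μ^4e^(−28.1μ) = μ^6e^(−37.1μ), i.e. Gamma(7, 37.1).
Mode = (a−1)/b = 6/37.1 ≈ 0.1617.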